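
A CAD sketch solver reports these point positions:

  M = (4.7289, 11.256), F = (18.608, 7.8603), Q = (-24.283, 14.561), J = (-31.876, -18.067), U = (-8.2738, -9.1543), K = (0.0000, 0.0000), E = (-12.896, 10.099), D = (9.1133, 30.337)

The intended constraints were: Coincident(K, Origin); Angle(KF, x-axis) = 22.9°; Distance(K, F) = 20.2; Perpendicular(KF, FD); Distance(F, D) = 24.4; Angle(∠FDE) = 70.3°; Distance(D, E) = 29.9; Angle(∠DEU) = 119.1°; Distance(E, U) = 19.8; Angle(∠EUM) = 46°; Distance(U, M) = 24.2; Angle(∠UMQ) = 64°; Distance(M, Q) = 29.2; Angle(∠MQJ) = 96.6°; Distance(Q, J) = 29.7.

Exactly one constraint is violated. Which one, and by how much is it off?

Distance(Q, J) = 29.7 — off by 3.80.

K = (0.00, 0.00) ✓; KF at 22.90° ✓; |KF| = 20.20 ✓; ∠(KF, FD) = 90.00° ✓; |FD| = 24.40 ✓; ∠FDE = 70.30° ✓; |DE| = 29.90 ✓; ∠DEU = 119.1° ✓; |EU| = 19.80 ✓; ∠EUM = 46.00° ✓; |UM| = 24.20 ✓; ∠UMQ = 64.00° ✓; |MQ| = 29.20 ✓; ∠MQJ = 96.60° ✓; |QJ| = 33.50 ✗.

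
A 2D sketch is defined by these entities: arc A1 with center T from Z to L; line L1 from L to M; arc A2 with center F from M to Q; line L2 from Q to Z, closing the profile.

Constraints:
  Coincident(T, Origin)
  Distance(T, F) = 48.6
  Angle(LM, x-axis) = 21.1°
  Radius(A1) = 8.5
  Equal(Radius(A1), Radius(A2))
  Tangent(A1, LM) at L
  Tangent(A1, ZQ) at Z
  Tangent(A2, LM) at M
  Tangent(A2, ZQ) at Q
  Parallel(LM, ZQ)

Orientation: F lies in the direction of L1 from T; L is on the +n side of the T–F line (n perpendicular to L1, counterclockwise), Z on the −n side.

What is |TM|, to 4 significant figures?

49.34

Tangency of A1 to both parallel lines with radius 8.5 puts L and Z at T ± 8.5·n: L = (-3.060, 7.930), Z = (3.060, -7.930). Equal radii place M and Q the same way about F: M = F + 8.5·n = (42.28, 25.43), Q = F − 8.5·n = (48.40, 9.566). Then |TM| = |M − T| = 49.34.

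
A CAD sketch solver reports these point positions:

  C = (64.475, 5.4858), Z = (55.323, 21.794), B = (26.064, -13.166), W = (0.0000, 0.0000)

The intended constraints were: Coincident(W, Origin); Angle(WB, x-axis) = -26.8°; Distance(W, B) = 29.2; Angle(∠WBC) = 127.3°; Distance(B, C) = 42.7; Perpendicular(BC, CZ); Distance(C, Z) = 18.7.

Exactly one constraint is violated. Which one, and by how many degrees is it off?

Perpendicular(BC, CZ) — off by 3.40°.

W = (0.00, 0.00) ✓; WB at -26.80° ✓; |WB| = 29.20 ✓; ∠WBC = 127.3° ✓; |BC| = 42.70 ✓; ∠(BC, CZ) = 93.40° ✗; |CZ| = 18.70 ✓.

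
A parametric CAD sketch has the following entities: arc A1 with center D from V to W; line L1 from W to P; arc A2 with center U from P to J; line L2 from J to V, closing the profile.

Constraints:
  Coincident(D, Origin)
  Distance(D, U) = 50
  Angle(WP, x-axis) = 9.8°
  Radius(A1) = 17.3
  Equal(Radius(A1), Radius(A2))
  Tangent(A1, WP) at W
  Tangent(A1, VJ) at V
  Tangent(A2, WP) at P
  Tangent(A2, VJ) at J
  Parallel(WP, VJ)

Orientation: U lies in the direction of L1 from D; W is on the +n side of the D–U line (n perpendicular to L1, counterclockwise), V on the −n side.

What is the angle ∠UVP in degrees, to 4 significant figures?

15.60°

The slot axis is L1's direction at 9.8°, so u = (cos 9.8°, sin 9.8°) = (0.9854, 0.1702) and n = (−sin 9.8°, cos 9.8°) = (-0.1702, 0.9854). D is at the origin and U lies 50.0 along u from D, so U = 50.0·u = (49.27, 8.510). Tangency of A1 to both parallel lines with radius 17.3 puts W and V at D ± 17.3·n: W = (-2.945, 17.05), V = (2.945, -17.05). Equal radii place P and J the same way about U: P = U + 17.3·n = (46.33, 25.56), J = U − 17.3·n = (52.22, -8.537). Then cos ∠UVP = VU·VP / (|VU||VP|), giving 15.60°.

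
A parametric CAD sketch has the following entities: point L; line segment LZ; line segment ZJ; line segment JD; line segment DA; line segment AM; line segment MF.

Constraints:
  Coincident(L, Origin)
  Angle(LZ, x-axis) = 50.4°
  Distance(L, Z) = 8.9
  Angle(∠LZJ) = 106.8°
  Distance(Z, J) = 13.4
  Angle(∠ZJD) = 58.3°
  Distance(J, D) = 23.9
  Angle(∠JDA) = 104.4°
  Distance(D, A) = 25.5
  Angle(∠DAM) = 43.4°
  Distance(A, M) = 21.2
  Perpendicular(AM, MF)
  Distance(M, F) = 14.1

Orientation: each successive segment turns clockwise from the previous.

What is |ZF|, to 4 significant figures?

16.18

L is at the origin; LZ runs at 50.4° with length 8.9, so Z = (5.673, 6.858). ∠LZJ = 106.8° gives ZJ at -22.80° from the x-axis; with |ZJ| = 13.4, J = (18.03, 1.665). ∠ZJD = 58.3° gives JD at -144.5° from the x-axis; with |JD| = 23.9, D = (-1.431, -12.21). ∠JDA = 104.4° gives DA at 139.9° from the x-axis; with |DA| = 25.5, A = (-20.94, 4.211). ∠DAM = 43.4° gives AM at 3.300° from the x-axis; with |AM| = 21.2, M = (0.2280, 5.432). The perpendicularity gives MF at right angles to AM, so MF runs at -86.70°; with |MF| = 14.1, F = (1.040, -8.645). Then |ZF| = |F − Z| = 16.18.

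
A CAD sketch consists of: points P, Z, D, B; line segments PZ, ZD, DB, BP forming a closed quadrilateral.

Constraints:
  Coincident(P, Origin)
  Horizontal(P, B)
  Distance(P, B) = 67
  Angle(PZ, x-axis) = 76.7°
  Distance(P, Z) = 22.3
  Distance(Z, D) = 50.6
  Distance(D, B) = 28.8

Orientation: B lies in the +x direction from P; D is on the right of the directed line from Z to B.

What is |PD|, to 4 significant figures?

43.65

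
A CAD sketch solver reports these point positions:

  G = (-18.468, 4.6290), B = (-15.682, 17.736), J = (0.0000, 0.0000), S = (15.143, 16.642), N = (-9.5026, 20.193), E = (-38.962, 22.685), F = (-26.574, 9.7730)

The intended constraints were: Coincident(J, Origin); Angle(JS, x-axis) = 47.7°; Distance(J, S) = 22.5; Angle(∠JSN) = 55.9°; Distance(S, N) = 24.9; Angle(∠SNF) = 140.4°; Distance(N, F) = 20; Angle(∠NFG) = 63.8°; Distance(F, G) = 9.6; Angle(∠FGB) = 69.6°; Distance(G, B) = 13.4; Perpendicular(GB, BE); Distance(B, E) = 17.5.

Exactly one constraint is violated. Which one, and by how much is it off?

Distance(B, E) = 17.5 — off by 6.30.

J = (0.00, 0.00) ✓; JS at 47.70° ✓; |JS| = 22.50 ✓; ∠JSN = 55.90° ✓; |SN| = 24.90 ✓; ∠SNF = 140.4° ✓; |NF| = 20.00 ✓; ∠NFG = 63.80° ✓; |FG| = 9.600 ✓; ∠FGB = 69.60° ✓; |GB| = 13.40 ✓; ∠(GB, BE) = 90.00° ✓; |BE| = 23.80 ✗.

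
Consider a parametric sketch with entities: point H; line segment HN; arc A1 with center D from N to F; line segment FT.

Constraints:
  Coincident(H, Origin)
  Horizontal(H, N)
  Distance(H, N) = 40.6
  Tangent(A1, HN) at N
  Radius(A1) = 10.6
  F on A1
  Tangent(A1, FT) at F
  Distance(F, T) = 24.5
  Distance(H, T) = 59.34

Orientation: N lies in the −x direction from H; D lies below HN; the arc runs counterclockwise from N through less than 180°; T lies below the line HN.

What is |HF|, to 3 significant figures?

52.5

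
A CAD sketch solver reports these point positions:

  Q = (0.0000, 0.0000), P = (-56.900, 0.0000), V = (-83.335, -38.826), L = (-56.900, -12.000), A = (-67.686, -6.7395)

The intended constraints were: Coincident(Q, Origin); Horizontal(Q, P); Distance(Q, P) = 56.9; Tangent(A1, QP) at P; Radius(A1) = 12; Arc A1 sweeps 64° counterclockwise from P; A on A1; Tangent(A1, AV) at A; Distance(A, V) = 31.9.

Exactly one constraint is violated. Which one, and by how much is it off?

Distance(A, V) = 31.9 — off by 3.80.

Q = (0.00, 0.00) ✓; Q.y = 0.00, P.y = 0.00 ✓; |QP| = 56.90 ✓; ∠(LP, PQ) = 90.00° ✓; |LP| = 12.00 ✓; bearing(L→A) − bearing(L→P) = 64.00° ✓; |LA| = 12.00 ✓; ∠(LA, AV) = 90.00° ✓; |AV| = 35.70 ✗.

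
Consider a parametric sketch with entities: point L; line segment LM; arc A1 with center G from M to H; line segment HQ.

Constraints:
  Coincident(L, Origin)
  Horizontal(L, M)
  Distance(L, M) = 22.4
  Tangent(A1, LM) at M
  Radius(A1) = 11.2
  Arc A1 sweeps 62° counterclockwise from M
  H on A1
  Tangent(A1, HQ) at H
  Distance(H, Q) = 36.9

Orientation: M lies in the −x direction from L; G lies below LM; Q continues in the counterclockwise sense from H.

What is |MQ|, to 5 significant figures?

47.165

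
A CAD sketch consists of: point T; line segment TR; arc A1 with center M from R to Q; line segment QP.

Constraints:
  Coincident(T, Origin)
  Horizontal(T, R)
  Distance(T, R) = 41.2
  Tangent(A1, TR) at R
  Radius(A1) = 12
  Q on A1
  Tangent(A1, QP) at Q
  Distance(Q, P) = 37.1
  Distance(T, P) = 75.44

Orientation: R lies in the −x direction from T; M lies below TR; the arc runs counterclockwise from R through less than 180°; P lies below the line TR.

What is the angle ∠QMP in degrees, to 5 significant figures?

72.076°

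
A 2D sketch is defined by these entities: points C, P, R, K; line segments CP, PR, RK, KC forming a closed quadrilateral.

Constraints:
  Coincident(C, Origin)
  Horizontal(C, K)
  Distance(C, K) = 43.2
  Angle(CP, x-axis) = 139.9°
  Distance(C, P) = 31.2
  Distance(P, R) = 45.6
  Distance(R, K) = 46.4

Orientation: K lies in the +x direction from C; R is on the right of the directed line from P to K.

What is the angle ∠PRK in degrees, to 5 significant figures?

99.101°

Checks: |PR| = 45.60 ✓; |RK| = 46.40 ✓.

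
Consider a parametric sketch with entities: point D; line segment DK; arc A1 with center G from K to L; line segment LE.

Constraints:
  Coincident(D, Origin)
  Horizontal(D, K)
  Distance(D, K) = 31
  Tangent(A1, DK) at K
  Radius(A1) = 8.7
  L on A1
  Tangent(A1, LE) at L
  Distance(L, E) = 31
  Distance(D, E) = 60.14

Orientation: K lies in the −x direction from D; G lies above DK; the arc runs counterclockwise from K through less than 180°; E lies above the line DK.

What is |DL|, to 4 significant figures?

29.41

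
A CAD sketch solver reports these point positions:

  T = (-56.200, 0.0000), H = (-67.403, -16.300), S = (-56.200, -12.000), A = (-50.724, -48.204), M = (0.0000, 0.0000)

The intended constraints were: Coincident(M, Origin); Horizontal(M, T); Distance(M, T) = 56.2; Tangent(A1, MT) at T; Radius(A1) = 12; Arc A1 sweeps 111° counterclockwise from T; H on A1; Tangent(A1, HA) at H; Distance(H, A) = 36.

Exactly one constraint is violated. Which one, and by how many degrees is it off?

Tangent(A1, HA) at H — off by 6.60°.

M = (0.00, 0.00) ✓; M.y = 0.00, T.y = 0.00 ✓; |MT| = 56.20 ✓; ∠(ST, TM) = 90.00° ✓; |ST| = 12.00 ✓; bearing(S→H) − bearing(S→T) = 111.0° ✓; |SH| = 12.00 ✓; ∠(SH, HA) = 83.40° ✗; |HA| = 36.00 ✓.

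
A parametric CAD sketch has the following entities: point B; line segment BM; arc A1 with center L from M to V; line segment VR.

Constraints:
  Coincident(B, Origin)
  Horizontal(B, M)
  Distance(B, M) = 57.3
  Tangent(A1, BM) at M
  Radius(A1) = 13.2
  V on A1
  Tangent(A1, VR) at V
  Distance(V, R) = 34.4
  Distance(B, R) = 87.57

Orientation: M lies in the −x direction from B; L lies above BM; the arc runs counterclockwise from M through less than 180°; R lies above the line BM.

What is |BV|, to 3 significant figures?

53.9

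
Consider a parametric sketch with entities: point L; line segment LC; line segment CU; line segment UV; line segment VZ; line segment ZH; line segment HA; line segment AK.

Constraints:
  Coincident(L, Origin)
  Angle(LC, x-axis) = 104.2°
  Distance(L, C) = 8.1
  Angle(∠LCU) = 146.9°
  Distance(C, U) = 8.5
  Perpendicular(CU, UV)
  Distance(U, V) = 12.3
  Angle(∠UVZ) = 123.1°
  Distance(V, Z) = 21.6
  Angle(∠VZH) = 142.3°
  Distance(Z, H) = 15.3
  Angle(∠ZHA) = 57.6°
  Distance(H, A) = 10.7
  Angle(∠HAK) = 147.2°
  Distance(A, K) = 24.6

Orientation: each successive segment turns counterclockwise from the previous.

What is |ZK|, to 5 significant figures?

23.183

L is at the origin; LC runs at 104.2° with length 8.1, so C = (-1.9870, 7.8525). ∠LCU = 146.9° gives CU at 137.30° from the x-axis; with |CU| = 8.5, U = (-8.2338, 13.617). The perpendicularity gives UV at right angles to CU, so UV runs at -132.70°; with |UV| = 12.3, V = (-16.575, 4.5774). ∠UVZ = 123.1° gives VZ at -75.800° from the x-axis; with |VZ| = 21.6, Z = (-11.276, -16.363). ∠VZH = 142.3° gives ZH at -38.100° from the x-axis; with |ZH| = 15.3, H = (0.76362, -25.803). ∠ZHA = 57.6° gives HA at 84.300° from the x-axis; with |HA| = 10.7, A = (1.8263, -15.156). ∠HAK = 147.2° gives AK at 117.10° from the x-axis; with |AK| = 24.6, K = (-9.3801, 6.7431). Then |ZK| = |K − Z| = 23.183.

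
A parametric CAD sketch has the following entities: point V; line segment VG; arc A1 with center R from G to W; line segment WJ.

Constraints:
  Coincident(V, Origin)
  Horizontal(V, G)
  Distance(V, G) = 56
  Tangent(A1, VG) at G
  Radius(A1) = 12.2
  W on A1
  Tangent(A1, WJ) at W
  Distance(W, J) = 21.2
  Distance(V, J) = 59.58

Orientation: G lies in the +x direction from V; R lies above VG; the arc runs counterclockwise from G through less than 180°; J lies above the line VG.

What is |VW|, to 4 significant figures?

67.49

V is at the origin; V and G share the same y with |VG| = 56.0 and G on the +x side, so G = (56.00, 0.000). Tangency of A1 to VG means the radius RG is perpendicular to VG, so R = G + (0, 12.2) = (56.00, 12.20). Since RW ⟂ WJ (tangency), |RJ| = √(12.2² + 21.2²) = 24.46 regardless of where W sits on A1. So J lies on both circle(V, 59.58) and circle(R, 24.46); the above-VG intersection is J = (47.99, 35.31). W is the foot of the tangent from J: W = (64.00, 21.41).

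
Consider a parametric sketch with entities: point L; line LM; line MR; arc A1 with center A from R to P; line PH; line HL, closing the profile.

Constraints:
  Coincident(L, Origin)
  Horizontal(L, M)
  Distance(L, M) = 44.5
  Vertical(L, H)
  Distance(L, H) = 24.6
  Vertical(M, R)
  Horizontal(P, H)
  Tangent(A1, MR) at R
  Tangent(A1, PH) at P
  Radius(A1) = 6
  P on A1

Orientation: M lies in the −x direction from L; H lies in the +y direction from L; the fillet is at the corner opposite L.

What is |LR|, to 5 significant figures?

48.231

L is at the origin; L and M share the same y with |LM| = 44.5 and M on the −x side, so M = (-44.500, 0.0000). L and H share the same x with |LH| = 24.6 and H on the +y side, so H = (0.0000, 24.600). The virtual corner opposite L is at (-44.500, 24.600). The tangent condition forces AR to be normal to MR and since A1 is tangent to PH there, AP ⟂ PH, with radius 6.0, so the center A sits 6.0 in from both sides at A = (-38.500, 18.600). That places the tangent points at R = (-44.500, 18.600) on MR and P = (-38.500, 24.600) on PH. Then |LR| = |R − L| = 48.231.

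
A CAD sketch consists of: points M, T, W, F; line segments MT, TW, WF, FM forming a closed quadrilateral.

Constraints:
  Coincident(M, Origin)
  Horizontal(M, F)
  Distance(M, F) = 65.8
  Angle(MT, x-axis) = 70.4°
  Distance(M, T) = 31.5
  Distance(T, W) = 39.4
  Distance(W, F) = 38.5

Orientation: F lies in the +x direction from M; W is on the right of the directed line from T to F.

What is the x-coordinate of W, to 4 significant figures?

27.74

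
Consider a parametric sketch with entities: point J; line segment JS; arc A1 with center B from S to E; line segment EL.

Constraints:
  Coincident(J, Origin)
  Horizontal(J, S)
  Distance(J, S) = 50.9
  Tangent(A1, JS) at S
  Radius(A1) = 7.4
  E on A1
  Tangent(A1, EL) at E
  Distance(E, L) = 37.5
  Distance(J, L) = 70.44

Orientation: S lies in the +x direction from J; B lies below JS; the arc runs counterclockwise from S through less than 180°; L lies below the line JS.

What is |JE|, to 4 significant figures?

44.76

Checks: |BE| = 7.400 ✓; ∠(BE, EL) = 90.00° ✓; |EL| = 37.50 ✓; |JL| = 70.44 ✓.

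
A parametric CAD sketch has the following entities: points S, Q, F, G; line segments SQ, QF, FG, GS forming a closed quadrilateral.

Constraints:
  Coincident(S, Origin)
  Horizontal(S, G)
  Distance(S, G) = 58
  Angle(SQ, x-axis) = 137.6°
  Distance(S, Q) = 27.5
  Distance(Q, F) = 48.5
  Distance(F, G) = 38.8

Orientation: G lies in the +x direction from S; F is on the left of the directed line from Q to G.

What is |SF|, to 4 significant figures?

37.02

Checks: |QF| = 48.50 ✓; |FG| = 38.80 ✓.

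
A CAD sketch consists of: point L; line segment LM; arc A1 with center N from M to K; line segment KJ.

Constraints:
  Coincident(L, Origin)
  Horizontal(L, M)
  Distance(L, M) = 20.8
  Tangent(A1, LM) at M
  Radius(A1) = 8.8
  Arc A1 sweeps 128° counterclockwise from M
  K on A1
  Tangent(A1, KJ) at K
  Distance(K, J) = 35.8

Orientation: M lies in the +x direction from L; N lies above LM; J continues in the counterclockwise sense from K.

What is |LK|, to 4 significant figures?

31.17

Tangency of A1 to LM means the radius NM is perpendicular to LM, so N = M + (0, 8.8) = (20.80, 8.800). On A1, M sits at bearing -90° from N; a 128° counterclockwise sweep puts K at bearing 38°, so K = N + 8.8·(cos 38°, sin 38°) = (27.73, 14.22). Then |LK| = |K − L| = 31.17.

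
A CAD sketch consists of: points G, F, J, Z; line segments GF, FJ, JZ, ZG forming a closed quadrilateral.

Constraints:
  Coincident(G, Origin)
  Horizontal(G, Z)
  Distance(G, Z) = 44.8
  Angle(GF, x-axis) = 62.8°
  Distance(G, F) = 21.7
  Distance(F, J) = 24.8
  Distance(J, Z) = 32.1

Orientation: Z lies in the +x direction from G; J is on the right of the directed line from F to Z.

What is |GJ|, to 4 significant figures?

14.16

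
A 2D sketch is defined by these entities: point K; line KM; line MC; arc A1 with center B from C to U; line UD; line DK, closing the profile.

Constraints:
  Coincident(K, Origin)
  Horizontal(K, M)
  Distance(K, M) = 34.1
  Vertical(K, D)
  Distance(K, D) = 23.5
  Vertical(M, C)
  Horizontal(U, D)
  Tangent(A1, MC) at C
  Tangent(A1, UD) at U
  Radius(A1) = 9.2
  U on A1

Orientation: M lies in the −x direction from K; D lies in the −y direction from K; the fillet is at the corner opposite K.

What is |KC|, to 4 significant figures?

36.98

K is at the origin; KM is horizontal with |KM| = 34.1 and M on the −x side, so M = (-34.10, 0.000). KD is vertical with |KD| = 23.5 and D on the −y side, so D = (0.000, -23.50). The virtual corner opposite K is at (-34.10, -23.50). Tangency of A1 to MC means the radius BC is perpendicular to MC and since A1 is tangent to UD there, BU ⟂ UD, with radius 9.2, so the center B sits 9.2 in from both sides at B = (-24.90, -14.30). That places the tangent points at C = (-34.10, -14.30) on MC and U = (-24.90, -23.50) on UD. Then |KC| = |C − K| = 36.98.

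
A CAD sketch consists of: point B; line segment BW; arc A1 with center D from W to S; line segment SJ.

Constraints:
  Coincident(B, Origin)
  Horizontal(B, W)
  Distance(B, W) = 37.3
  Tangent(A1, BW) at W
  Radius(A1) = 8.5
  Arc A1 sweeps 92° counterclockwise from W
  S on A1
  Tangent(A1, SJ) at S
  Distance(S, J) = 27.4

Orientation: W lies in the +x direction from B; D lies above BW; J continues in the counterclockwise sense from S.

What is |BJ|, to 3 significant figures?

57.6

On A1, W sits at bearing -90° from D; a 92° counterclockwise sweep puts S at bearing 2°, so S = D + 8.5·(cos 2°, sin 2°) = (45.8, 8.80). Since A1 is tangent to SJ there, DS ⟂ SJ, so SJ runs along (−sin 2°, cos 2°); with |SJ| = 27.4, J = (44.8, 36.2). Then |BJ| = |J − B| = 57.6.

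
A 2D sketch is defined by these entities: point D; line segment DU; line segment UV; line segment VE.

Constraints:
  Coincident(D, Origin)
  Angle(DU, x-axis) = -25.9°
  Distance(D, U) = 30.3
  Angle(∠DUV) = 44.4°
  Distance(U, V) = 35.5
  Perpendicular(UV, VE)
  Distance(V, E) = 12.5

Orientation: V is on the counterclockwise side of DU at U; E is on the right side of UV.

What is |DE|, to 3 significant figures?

36.4

D is at the origin; DU runs at -25.9° with length 30.3, so U = 30.3·(cos -25.9°, sin -25.9°) = (27.3, -13.2). ∠DUV = 44.4°, so UV runs at -25.9° + (180° − 44.4°) = 110° from the x-axis; with |UV| = 35.5, V = U + 35.5·(cos 110°, sin 110°) = (15.3, 20.2). UV ⟂ VE; with |VE| = 12.5 on the right of UV, E = V + 12.5·(0.941, 0.337) = (27.1, 24.4). Then |DE| = |E − D| = 36.4.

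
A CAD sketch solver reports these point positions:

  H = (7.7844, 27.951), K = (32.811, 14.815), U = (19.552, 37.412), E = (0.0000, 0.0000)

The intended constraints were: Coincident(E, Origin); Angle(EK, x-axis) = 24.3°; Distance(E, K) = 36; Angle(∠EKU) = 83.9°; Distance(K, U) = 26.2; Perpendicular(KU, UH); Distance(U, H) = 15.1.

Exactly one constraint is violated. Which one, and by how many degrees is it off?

Perpendicular(KU, UH) — off by 8.40°.

E = (0.00, 0.00) ✓; EK at 24.30° ✓; |EK| = 36.00 ✓; ∠EKU = 83.90° ✓; |KU| = 26.20 ✓; ∠(KU, UH) = 98.40° ✗; |UH| = 15.10 ✓.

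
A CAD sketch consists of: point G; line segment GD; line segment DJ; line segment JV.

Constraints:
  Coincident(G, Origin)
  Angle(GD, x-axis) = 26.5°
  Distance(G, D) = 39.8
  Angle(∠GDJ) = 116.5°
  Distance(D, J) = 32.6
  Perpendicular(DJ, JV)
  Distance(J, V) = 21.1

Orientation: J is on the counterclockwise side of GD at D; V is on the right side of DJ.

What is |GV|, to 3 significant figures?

75.8

G is at the origin; GD runs at 26.5° with length 39.8, so D = 39.8·(cos 26.5°, sin 26.5°) = (35.6, 17.8). ∠GDJ = 116.5°, so DJ runs at 26.5° + (180° − 116.5°) = 90.0° from the x-axis; with |DJ| = 32.6, J = D + 32.6·(cos 90.0°, sin 90.0°) = (35.6, 50.4). DJ is perpendicular to JV; with |JV| = 21.1 on the right of DJ, V = J + 21.1·(1.00, -6.12e-17) = (56.7, 50.4). Then |GV| = |V − G| = 75.8.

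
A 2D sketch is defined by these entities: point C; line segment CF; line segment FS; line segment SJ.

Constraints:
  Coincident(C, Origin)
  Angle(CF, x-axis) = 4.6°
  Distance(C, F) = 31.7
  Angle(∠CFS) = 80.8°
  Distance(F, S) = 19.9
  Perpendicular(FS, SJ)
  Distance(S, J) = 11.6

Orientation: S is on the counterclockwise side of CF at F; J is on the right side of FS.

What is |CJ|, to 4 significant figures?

45.38

C is at the origin; CF runs at 4.6° with length 31.7, so F = 31.7·(cos 4.6°, sin 4.6°) = (31.60, 2.542). ∠CFS = 80.8°, so FS runs at 4.6° + (180° − 80.8°) = 103.8° from the x-axis; with |FS| = 19.9, S = F + 19.9·(cos 103.8°, sin 103.8°) = (26.85, 21.87). The perpendicularity gives SJ at right angles to FS; with |SJ| = 11.6 on the right of FS, J = S + 11.6·(0.9711, 0.2385) = (38.12, 24.63). Then |CJ| = |J − C| = 45.38.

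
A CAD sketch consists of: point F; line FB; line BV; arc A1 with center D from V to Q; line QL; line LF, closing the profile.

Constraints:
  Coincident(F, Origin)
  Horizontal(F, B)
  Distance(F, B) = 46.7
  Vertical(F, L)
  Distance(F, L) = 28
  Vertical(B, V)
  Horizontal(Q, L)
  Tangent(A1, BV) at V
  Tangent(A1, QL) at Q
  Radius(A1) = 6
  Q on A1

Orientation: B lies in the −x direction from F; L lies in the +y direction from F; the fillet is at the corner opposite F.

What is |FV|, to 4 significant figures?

51.62

F is at the origin; FB is horizontal with |FB| = 46.7 and B on the −x side, so B = (-46.70, 0.000). F and L share the same x with |FL| = 28.0 and L on the +y side, so L = (0.000, 28.00). The virtual corner opposite F is at (-46.70, 28.00). Tangency of A1 to BV means the radius DV is perpendicular to BV and A1 meets QL tangentially, so DQ is at right angles to QL, with radius 6.0, so the center D sits 6.0 in from both sides at D = (-40.70, 22.00). That places the tangent points at V = (-46.70, 22.00) on BV and Q = (-40.70, 28.00) on QL. Then |FV| = |V − F| = 51.62.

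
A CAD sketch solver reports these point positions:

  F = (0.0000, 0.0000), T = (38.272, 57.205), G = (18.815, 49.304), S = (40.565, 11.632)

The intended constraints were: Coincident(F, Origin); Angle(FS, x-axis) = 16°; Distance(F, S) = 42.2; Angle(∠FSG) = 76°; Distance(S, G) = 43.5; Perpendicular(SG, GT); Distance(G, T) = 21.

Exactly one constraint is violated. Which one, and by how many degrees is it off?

Perpendicular(SG, GT) — off by 7.90°.

F = (0.00, 0.00) ✓; FS at 16.00° ✓; |FS| = 42.20 ✓; ∠FSG = 76.00° ✓; |SG| = 43.50 ✓; ∠(SG, GT) = 97.90° ✗; |GT| = 21.00 ✓.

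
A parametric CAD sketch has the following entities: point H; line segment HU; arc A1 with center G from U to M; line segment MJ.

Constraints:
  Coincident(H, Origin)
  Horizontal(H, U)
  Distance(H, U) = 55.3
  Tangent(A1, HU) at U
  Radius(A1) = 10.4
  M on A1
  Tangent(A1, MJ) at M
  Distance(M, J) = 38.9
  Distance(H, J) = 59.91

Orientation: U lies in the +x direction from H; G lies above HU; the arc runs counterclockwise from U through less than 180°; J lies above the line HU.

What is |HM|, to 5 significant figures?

65.459

H is at the origin; HU is horizontal with |HU| = 55.3 and U on the +x side, so U = (55.300, 0.0000). A1 meets HU tangentially, so GU is at right angles to HU, so G = U + (0, 10.4) = (55.300, 10.400). Since GM ⟂ MJ (tangency), |GJ| = √(10.4² + 38.9²) = 40.266 regardless of where M sits on A1. So J lies on both circle(H, 59.91) and circle(G, 40.266); the above-HU intersection is J = (37.657, 46.595). M is the foot of the tangent from J: M = (63.154, 17.217).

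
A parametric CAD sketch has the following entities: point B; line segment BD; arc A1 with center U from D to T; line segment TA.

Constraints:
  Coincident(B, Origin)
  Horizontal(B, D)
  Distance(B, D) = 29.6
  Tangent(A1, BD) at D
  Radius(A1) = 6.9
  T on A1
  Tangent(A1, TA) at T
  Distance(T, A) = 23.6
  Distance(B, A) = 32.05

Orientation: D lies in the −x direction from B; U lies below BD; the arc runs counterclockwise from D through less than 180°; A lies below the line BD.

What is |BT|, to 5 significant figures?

36.210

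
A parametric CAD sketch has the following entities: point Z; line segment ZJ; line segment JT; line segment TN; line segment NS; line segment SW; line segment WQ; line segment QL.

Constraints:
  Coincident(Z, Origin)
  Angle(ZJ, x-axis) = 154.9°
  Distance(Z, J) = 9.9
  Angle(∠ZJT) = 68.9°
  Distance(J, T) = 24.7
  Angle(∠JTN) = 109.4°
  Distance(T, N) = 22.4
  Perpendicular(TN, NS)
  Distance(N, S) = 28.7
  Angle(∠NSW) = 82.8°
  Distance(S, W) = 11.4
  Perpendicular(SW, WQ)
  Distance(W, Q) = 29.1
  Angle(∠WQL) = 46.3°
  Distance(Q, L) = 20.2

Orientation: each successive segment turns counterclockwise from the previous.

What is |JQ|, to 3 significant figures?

33.9

∠NSW = 82.8° gives SW at 164° from the x-axis; with |SW| = 11.4, W = (10.3, 0.184). SW ⟂ WQ, so WQ runs at -106°; with |WQ| = 29.1, Q = (2.20, -27.8). Then |JQ| = |Q − J| = 33.9.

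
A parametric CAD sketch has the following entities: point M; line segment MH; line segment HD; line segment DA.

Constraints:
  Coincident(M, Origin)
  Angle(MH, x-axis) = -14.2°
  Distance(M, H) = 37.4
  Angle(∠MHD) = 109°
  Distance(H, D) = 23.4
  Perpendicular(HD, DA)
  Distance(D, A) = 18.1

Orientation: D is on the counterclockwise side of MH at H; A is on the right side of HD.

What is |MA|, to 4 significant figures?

64.22

M is at the origin; MH runs at -14.2° with length 37.4, so H = 37.4·(cos -14.2°, sin -14.2°) = (36.26, -9.174). ∠MHD = 109.0°, so HD runs at -14.2° + (180° − 109.0°) = 56.80° from the x-axis; with |HD| = 23.4, D = H + 23.4·(cos 56.80°, sin 56.80°) = (49.07, 10.41). The perpendicularity gives DA at right angles to HD; with |DA| = 18.1 on the right of HD, A = D + 18.1·(0.8368, -0.5476) = (64.22, 0.4949). Then |MA| = |A − M| = 64.22.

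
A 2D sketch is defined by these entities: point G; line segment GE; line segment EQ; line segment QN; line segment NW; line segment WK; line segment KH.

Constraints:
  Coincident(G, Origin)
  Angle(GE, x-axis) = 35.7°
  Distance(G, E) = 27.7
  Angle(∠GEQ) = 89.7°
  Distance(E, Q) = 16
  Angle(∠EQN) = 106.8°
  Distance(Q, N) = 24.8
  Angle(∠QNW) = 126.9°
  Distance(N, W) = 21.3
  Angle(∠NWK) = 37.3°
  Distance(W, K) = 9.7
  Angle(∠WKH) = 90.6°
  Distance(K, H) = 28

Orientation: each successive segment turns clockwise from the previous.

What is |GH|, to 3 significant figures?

38.3

G is at the origin; GE runs at 35.7° with length 27.7, so E = (22.5, 16.2). ∠GEQ = 89.7° gives EQ at -54.6° from the x-axis; with |EQ| = 16.0, Q = (31.8, 3.12). ∠EQN = 106.8° gives QN at -128° from the x-axis; with |QN| = 24.8, N = (16.6, -16.5). ∠QNW = 126.9° gives NW at 179° from the x-axis; with |NW| = 21.3, W = (-4.73, -16.1). ∠NWK = 37.3° gives WK at 36.4° from the x-axis; with |WK| = 9.7, K = (3.07, -10.4). ∠WKH = 90.6° gives KH at -53.0° from the x-axis; with |KH| = 28.0, H = (19.9, -32.7). Then |GH| = |H − G| = 38.3.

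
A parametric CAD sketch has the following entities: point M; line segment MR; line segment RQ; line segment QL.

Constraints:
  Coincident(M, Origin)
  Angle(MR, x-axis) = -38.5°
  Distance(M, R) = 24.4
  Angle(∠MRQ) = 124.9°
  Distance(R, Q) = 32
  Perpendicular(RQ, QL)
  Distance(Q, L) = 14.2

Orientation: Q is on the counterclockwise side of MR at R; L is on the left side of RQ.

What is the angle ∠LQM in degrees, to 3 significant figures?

66.5°

M is at the origin; MR runs at -38.5° with length 24.4, so R = 24.4·(cos -38.5°, sin -38.5°) = (19.1, -15.2). ∠MRQ = 124.9°, so RQ runs at -38.5° + (180° − 124.9°) = 16.6° from the x-axis; with |RQ| = 32.0, Q = R + 32.0·(cos 16.6°, sin 16.6°) = (49.8, -6.05). RQ ⟂ QL; with |QL| = 14.2 on the left of RQ, L = Q + 14.2·(-0.286, 0.958) = (45.7, 7.56). Then cos ∠LQM = QL·QM / (|QL||QM|), giving 66.5°.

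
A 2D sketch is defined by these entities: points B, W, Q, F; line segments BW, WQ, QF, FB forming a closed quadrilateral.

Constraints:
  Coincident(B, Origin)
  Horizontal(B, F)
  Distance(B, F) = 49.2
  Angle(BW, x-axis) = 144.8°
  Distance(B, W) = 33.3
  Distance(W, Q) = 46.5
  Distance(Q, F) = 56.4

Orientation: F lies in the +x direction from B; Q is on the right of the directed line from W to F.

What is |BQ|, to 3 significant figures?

20.9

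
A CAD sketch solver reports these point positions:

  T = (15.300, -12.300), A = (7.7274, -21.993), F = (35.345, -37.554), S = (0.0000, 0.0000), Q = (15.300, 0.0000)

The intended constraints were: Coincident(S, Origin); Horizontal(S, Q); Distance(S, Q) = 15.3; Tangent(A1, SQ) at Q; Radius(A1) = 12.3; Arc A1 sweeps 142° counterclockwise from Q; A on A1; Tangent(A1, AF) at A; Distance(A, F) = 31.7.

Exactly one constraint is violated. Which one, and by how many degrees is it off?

Tangent(A1, AF) at A — off by 8.60°.

S = (0.00, 0.00) ✓; S.y = 0.00, Q.y = 0.00 ✓; |SQ| = 15.30 ✓; ∠(TQ, QS) = 90.00° ✓; |TQ| = 12.30 ✓; bearing(T→A) − bearing(T→Q) = 142.0° ✓; |TA| = 12.30 ✓; ∠(TA, AF) = 81.40° ✗; |AF| = 31.70 ✓.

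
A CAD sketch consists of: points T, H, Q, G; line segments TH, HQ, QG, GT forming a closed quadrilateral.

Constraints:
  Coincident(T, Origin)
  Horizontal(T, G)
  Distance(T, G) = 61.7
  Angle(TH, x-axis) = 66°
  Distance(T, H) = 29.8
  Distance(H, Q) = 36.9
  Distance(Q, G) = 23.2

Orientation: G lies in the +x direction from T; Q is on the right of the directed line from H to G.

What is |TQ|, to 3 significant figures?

38.6

Checks: |HQ| = 36.90 ✓; |QG| = 23.20 ✓.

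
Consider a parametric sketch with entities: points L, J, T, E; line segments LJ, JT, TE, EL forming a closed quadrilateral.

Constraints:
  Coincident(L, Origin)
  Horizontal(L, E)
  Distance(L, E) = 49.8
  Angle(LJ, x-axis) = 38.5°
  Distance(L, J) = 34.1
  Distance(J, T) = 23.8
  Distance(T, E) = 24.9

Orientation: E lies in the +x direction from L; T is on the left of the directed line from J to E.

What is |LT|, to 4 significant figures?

56.04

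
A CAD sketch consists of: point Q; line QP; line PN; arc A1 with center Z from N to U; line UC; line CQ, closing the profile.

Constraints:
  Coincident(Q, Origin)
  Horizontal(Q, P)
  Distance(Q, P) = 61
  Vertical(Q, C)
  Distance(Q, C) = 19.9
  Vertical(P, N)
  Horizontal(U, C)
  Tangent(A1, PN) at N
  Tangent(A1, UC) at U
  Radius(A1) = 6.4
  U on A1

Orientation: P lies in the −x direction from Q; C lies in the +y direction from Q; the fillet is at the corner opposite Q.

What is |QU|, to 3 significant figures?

58.1

Q is at the origin; QP is horizontal with |QP| = 61.0 and P on the −x side, so P = (-61.0, 0.00). Q and C share the same x with |QC| = 19.9 and C on the +y side, so C = (0.00, 19.9). The virtual corner opposite Q is at (-61.0, 19.9). Since A1 is tangent to PN there, ZN ⟂ PN and tangency of A1 to UC means the radius ZU is perpendicular to UC, with radius 6.4, so the center Z sits 6.4 in from both sides at Z = (-54.6, 13.5). That places the tangent points at N = (-61.0, 13.5) on PN and U = (-54.6, 19.9) on UC. Then |QU| = |U − Q| = 58.1.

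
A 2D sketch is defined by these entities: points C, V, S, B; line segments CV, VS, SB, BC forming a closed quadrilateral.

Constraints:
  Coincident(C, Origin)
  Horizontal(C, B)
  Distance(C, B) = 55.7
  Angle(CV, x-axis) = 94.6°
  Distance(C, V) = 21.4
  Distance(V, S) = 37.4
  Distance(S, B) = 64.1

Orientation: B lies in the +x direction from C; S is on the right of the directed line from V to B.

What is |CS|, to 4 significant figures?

17.03

Checks: |VS| = 37.40 ✓; |SB| = 64.10 ✓.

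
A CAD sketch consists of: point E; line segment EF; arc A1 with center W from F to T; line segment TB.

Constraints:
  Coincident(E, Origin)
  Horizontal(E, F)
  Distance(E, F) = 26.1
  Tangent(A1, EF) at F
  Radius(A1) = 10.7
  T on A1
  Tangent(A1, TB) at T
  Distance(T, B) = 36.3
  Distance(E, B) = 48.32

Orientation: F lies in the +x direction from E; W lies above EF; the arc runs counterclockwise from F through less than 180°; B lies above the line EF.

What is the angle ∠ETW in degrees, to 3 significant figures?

9.84°

Checks: ∠(WF, FE) = 90.00° ✓; |WT| = 10.70 ✓; ∠(WT, TB) = 90.00° ✓; |TB| = 36.30 ✓; |EB| = 48.32 ✓.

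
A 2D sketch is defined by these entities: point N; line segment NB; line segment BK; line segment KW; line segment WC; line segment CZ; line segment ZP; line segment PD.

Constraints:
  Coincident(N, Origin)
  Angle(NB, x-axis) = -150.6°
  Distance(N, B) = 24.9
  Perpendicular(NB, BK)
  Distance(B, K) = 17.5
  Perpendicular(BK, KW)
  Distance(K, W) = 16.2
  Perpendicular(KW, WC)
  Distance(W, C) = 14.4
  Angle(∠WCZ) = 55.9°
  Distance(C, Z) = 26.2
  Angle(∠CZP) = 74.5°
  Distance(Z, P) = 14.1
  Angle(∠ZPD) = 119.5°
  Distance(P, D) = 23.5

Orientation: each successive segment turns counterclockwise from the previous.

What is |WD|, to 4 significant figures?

11.19

N is at the origin; NB runs at -150.6° with length 24.9, so B = (-21.69, -12.22). NB ⟂ BK, so BK runs at -60.60°; with |BK| = 17.5, K = (-13.10, -27.47). The perpendicularity gives KW at right angles to BK, so KW runs at 29.40°; with |KW| = 16.2, W = (1.011, -19.52). KW ⟂ WC, so WC runs at 119.4°; with |WC| = 14.4, C = (-6.058, -6.972). ∠WCZ = 55.9° gives CZ at -116.5° from the x-axis; with |CZ| = 26.2, Z = (-17.75, -30.42). ∠CZP = 74.5° gives ZP at -11.00° from the x-axis; with |ZP| = 14.1, P = (-3.907, -33.11). ∠ZPD = 119.5° gives PD at 49.50° from the x-axis; with |PD| = 23.5, D = (11.35, -15.24). Then |WD| = |D − W| = 11.19.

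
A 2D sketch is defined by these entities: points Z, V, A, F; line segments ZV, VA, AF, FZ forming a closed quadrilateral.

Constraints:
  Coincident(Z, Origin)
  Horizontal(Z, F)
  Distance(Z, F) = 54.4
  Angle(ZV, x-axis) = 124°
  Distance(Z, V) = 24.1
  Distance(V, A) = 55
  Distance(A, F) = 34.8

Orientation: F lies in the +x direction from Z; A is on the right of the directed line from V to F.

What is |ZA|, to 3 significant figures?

31.7

Checks: ZV at 124.0° ✓; |VA| = 55.00 ✓; |AF| = 34.80 ✓.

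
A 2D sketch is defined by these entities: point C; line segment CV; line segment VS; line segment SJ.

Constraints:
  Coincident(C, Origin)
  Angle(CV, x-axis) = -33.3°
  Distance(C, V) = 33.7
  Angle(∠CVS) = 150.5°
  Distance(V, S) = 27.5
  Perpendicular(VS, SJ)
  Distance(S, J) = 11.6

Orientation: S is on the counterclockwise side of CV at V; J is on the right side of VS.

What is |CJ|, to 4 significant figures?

63.44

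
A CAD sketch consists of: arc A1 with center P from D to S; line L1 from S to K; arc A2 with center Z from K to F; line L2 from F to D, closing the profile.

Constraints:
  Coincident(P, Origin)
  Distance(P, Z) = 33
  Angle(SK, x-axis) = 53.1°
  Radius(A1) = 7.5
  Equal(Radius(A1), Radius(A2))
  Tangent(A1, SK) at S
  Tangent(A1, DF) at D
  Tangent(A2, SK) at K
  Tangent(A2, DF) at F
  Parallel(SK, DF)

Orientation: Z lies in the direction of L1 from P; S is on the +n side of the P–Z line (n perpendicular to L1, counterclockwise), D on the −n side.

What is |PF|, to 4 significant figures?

33.84

The slot axis is L1's direction at 53.1°, so u = (cos 53.1°, sin 53.1°) = (0.6004, 0.7997) and n = (−sin 53.1°, cos 53.1°) = (-0.7997, 0.6004). P is at the origin and Z lies 33.0 along u from P, so Z = 33.0·u = (19.81, 26.39). Tangency of A1 to both parallel lines with radius 7.5 puts S and D at P ± 7.5·n: S = (-5.998, 4.503), D = (5.998, -4.503). Equal radii place K and F the same way about Z: K = Z + 7.5·n = (13.82, 30.89), F = Z − 7.5·n = (25.81, 21.89). Then |PF| = |F − P| = 33.84.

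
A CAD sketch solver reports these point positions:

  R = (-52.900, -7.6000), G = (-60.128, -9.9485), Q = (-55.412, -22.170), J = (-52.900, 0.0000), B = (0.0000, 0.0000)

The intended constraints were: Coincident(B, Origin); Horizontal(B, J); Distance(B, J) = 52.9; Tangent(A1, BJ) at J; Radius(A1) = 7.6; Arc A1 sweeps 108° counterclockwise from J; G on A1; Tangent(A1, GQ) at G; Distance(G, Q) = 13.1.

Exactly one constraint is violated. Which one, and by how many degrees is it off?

Tangent(A1, GQ) at G — off by 3.10°.

B = (0.00, 0.00) ✓; B.y = 0.00, J.y = 0.00 ✓; |BJ| = 52.90 ✓; ∠(RJ, JB) = 90.00° ✓; |RJ| = 7.600 ✓; bearing(R→G) − bearing(R→J) = 108.0° ✓; |RG| = 7.600 ✓; ∠(RG, GQ) = 86.90° ✗; |GQ| = 13.10 ✓.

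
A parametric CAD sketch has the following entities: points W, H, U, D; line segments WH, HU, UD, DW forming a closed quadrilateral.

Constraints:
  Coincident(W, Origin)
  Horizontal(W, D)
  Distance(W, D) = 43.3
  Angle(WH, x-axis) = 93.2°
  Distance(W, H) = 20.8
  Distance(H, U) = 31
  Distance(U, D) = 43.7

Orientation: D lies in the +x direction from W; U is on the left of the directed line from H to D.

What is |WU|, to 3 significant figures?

45.8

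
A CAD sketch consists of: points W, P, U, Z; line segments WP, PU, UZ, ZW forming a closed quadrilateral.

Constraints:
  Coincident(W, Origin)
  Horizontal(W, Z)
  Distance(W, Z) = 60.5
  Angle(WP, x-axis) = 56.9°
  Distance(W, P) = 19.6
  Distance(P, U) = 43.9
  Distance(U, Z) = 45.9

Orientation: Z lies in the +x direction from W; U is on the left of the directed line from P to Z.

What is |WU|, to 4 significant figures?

62.75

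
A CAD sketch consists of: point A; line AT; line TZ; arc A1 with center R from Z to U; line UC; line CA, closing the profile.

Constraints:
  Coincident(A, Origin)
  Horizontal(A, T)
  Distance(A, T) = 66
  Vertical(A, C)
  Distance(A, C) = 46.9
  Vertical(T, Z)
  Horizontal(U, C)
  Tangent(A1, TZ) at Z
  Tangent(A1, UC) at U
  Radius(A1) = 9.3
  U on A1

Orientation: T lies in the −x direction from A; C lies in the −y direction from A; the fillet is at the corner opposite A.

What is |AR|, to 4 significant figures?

68.03

A is at the origin; A and T share the same y with |AT| = 66.0 and T on the −x side, so T = (-66.00, 0.000). A and C share the same x with |AC| = 46.9 and C on the −y side, so C = (0.000, -46.90). The virtual corner opposite A is at (-66.00, -46.90). Tangency of A1 to TZ means the radius RZ is perpendicular to TZ and since A1 is tangent to UC there, RU ⟂ UC, with radius 9.3, so the center R sits 9.3 in from both sides at R = (-56.70, -37.60). Then |AR| = |R − A| = 68.03.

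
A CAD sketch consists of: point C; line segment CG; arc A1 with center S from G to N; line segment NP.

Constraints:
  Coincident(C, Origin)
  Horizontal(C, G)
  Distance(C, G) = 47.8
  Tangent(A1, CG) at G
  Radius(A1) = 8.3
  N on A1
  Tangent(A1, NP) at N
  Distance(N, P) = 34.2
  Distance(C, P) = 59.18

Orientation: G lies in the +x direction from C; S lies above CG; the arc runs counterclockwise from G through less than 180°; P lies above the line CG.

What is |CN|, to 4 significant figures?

56.57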